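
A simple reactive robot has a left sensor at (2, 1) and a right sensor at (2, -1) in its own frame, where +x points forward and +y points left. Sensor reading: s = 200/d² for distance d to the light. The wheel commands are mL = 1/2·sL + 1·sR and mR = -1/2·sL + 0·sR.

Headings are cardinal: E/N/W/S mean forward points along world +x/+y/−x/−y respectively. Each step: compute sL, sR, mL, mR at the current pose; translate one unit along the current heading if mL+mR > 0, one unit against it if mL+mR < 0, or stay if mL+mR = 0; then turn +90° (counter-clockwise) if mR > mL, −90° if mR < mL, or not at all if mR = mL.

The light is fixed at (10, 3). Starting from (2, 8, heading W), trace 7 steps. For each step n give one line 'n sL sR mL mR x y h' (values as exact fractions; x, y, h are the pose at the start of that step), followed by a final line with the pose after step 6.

0 50/29 25/17 1150/493 -25/29 2 8 W
1 200/149 200/113 41100/16837 -100/149 1 8 N
2 100/49 100/37 6750/1813 -50/49 1 9 E
3 40/13 200/97 4540/1261 -20/13 2 9 S
4 50/29 25/17 1150/493 -25/29 2 8 W
5 200/149 200/113 41100/16837 -100/149 1 8 N
6 100/49 100/37 6750/1813 -50/49 1 9 E
final 2 9 S

n=0: pose=(2,8,W); sL=50/29, sR=25/17; mL=1150/493, mR=-25/29; mL+mR=25/17 → advance +1; mR−mL=-1575/493 → turn -1·90°
n=1: pose=(1,8,N); sL=200/149, sR=200/113; mL=41100/16837, mR=-100/149; mL+mR=200/113 → advance +1; mR−mL=-52400/16837 → turn -1·90°
n=2: pose=(1,9,E); sL=100/49, sR=100/37; mL=6750/1813, mR=-50/49; mL+mR=100/37 → advance +1; mR−mL=-8600/1813 → turn -1·90°
n=3: pose=(2,9,S); sL=40/13, sR=200/97; mL=4540/1261, mR=-20/13; mL+mR=200/97 → advance +1; mR−mL=-6480/1261 → turn -1·90°
n=4: pose=(2,8,W); sL=50/29, sR=25/17; mL=1150/493, mR=-25/29; mL+mR=25/17 → advance +1; mR−mL=-1575/493 → turn -1·90°
n=5: pose=(1,8,N); sL=200/149, sR=200/113; mL=41100/16837, mR=-100/149; mL+mR=200/113 → advance +1; mR−mL=-52400/16837 → turn -1·90°
n=6: pose=(1,9,E); sL=100/49, sR=100/37; mL=6750/1813, mR=-50/49; mL+mR=100/37 → advance +1; mR−mL=-8600/1813 → turn -1·90°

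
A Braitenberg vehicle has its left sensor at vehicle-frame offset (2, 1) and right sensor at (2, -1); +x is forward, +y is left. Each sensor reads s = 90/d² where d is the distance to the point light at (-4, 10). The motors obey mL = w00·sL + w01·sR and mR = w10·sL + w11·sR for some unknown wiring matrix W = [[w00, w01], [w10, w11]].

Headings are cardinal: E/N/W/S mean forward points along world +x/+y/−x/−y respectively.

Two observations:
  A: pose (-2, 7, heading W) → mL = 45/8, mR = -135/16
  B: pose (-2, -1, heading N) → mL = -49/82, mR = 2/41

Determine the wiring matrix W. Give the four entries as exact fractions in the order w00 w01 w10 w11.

obs A: pose=(-2,7,W) → sL=45/8, sR=45/2, mL=45/8, mR=-135/16
obs B: pose=(-2,-1,N) → sL=45/41, sR=1, mL=-49/82, mR=2/41
sensor matrix S = [[45/8, 45/2], [45/41, 1]]; det S = -6255/328
solve [mL_A; mL_B] = S·[w00; w01] and [mR_A; mR_B] = S·[w10; w11]:
  w00 = -1, w01 = 1/2, w10 = 1/2, w11 = -1/2

-1 1/2 1/2 -1/2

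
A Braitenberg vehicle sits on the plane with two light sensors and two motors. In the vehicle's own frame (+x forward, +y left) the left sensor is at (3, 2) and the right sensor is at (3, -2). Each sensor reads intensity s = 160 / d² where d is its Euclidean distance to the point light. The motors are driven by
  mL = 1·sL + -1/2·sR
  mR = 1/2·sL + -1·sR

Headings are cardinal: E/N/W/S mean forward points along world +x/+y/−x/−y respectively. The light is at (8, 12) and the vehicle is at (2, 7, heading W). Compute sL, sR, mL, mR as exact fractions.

16/13 16/9 40/117 -136/117

left sensor world pos  = (-1, 5); dL² = 130
right sensor world pos = (-1, 9); dR² = 90
sL = 160/130 = 16/13
sR = 160/90 = 16/9
mL = 1·sL + -1/2·sR = 40/117
mR = 1/2·sL + -1·sR = -136/117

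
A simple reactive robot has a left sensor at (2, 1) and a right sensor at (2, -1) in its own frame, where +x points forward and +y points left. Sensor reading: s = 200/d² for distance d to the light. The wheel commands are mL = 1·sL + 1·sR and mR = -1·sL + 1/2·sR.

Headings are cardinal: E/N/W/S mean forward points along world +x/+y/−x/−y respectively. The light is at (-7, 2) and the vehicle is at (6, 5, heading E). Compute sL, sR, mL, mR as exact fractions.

200/241 200/229 94000/55189 -21700/55189

left sensor world pos  = (8, 6); dL² = 241
right sensor world pos = (8, 4); dR² = 229
sL = 200/241 = 200/241
sR = 200/229 = 200/229
mL = 1·sL + 1·sR = 94000/55189
mR = -1·sL + 1/2·sR = -21700/55189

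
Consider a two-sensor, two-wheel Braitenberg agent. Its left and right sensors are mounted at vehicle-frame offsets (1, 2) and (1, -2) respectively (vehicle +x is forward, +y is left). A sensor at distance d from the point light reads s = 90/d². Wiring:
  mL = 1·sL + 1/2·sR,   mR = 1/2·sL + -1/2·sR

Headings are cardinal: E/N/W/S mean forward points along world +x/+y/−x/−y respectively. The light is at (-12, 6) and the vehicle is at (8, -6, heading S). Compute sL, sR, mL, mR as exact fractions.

90/653 90/493 73755/321929 -7200/321929

left sensor world pos  = (10, -7); dL² = 653
right sensor world pos = (6, -7); dR² = 493
sL = 90/653 = 90/653
sR = 90/493 = 90/493
mL = 1·sL + 1/2·sR = 73755/321929
mR = 1/2·sL + -1/2·sR = -7200/321929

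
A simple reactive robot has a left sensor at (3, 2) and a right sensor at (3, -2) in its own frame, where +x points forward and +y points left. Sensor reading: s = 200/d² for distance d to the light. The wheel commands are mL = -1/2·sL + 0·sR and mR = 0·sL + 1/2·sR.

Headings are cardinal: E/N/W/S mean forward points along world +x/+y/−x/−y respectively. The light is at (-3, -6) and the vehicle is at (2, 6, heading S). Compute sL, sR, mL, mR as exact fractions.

20/13 20/9 -10/13 10/9

left sensor world pos  = (4, 3); dL² = 130
right sensor world pos = (0, 3); dR² = 90
sL = 200/130 = 20/13
sR = 200/90 = 20/9
mL = -1/2·sL + 0·sR = -10/13
mR = 0·sL + 1/2·sR = 10/9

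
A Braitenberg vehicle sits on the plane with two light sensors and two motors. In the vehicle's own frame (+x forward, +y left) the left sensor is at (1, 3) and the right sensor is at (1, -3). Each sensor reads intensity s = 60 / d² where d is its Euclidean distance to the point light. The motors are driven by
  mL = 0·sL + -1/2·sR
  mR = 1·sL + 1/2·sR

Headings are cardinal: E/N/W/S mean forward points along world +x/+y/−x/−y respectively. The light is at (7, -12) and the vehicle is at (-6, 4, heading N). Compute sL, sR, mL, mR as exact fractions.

12/109 60/389 -30/389 7938/42401

left sensor world pos  = (-9, 5); dL² = 545
right sensor world pos = (-3, 5); dR² = 389
sL = 60/545 = 12/109
sR = 60/389 = 60/389
mL = 0·sL + -1/2·sR = -30/389
mR = 1·sL + 1/2·sR = 7938/42401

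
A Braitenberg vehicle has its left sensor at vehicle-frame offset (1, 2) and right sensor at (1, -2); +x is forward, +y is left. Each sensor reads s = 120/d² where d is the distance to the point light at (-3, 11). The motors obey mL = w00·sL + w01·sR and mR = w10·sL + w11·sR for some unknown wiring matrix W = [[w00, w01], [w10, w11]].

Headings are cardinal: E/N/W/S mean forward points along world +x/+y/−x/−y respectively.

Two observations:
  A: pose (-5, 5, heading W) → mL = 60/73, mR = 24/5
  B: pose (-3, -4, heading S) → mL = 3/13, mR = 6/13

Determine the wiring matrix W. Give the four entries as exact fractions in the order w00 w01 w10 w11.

1/2 0 0 1

obs A: pose=(-5,5,W) → sL=120/73, sR=24/5, mL=60/73, mR=24/5
obs B: pose=(-3,-4,S) → sL=6/13, sR=6/13, mL=3/13, mR=6/13
sensor matrix S = [[120/73, 24/5], [6/13, 6/13]]; det S = -6912/4745
solve [mL_A; mL_B] = S·[w00; w01] and [mR_A; mR_B] = S·[w10; w11]:
  w00 = 1/2, w01 = 0, w10 = 0, w11 = 1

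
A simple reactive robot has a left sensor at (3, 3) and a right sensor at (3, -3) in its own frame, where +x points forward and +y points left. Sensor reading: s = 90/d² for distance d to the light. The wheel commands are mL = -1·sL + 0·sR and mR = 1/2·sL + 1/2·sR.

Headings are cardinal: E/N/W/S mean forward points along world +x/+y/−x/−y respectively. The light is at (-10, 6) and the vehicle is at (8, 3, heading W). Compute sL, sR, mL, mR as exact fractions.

10/29 2/5 -10/29 54/145

left sensor world pos  = (5, 0); dL² = 261
right sensor world pos = (5, 6); dR² = 225
sL = 90/261 = 10/29
sR = 90/225 = 2/5
mL = -1·sL + 0·sR = -10/29
mR = 1/2·sL + 1/2·sR = 54/145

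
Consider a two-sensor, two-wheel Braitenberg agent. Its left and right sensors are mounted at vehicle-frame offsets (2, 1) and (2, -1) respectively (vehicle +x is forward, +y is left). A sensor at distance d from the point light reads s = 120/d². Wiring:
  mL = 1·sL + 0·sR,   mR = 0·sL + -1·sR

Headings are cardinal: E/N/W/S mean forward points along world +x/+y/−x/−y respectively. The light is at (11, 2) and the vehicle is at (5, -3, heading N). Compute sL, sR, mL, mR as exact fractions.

60/29 60/17 60/29 -60/17

left sensor world pos  = (4, -1); dL² = 58
right sensor world pos = (6, -1); dR² = 34
sL = 120/58 = 60/29
sR = 120/34 = 60/17
mL = 1·sL + 0·sR = 60/29
mR = 0·sL + -1·sR = -60/17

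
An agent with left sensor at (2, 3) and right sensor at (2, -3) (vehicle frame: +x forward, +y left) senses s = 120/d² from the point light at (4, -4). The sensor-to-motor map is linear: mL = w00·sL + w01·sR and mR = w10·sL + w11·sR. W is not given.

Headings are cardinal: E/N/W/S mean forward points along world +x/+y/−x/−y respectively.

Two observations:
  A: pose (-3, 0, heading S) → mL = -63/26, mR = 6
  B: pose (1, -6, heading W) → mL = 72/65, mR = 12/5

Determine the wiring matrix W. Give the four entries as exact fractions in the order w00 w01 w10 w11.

-1/2 1/2 1 0

obs A: pose=(-3,0,S) → sL=6, sR=15/13, mL=-63/26, mR=6
obs B: pose=(1,-6,W) → sL=12/5, sR=60/13, mL=72/65, mR=12/5
sensor matrix S = [[6, 15/13], [12/5, 60/13]]; det S = 324/13
solve [mL_A; mL_B] = S·[w00; w01] and [mR_A; mR_B] = S·[w10; w11]:
  w00 = -1/2, w01 = 1/2, w10 = 1, w11 = 0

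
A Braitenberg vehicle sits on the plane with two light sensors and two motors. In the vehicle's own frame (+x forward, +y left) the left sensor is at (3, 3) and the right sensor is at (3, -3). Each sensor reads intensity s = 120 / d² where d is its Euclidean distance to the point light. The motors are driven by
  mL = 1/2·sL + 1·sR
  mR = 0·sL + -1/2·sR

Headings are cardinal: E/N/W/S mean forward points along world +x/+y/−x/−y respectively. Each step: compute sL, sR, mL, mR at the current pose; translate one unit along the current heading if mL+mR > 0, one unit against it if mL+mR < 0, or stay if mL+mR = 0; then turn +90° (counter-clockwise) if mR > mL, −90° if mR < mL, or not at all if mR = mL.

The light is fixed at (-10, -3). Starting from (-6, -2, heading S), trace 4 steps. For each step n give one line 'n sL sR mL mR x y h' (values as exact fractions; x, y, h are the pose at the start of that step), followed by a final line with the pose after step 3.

0 120/53 24 1332/53 -12 -6 -2 S
1 12 12 18 -6 -6 -3 W
2 40/3 8/3 28/3 -4/3 -7 -3 N
3 30/13 3 54/13 -3/2 -7 -2 E
final -6 -2 S

n=0: pose=(-6,-2,S); sL=120/53, sR=24; mL=1332/53, mR=-12; mL+mR=696/53 → advance +1; mR−mL=-1968/53 → turn -1·90°
n=1: pose=(-6,-3,W); sL=12, sR=12; mL=18, mR=-6; mL+mR=12 → advance +1; mR−mL=-24 → turn -1·90°
n=2: pose=(-7,-3,N); sL=40/3, sR=8/3; mL=28/3, mR=-4/3; mL+mR=8 → advance +1; mR−mL=-32/3 → turn -1·90°
n=3: pose=(-7,-2,E); sL=30/13, sR=3; mL=54/13, mR=-3/2; mL+mR=69/26 → advance +1; mR−mL=-147/26 → turn -1·90°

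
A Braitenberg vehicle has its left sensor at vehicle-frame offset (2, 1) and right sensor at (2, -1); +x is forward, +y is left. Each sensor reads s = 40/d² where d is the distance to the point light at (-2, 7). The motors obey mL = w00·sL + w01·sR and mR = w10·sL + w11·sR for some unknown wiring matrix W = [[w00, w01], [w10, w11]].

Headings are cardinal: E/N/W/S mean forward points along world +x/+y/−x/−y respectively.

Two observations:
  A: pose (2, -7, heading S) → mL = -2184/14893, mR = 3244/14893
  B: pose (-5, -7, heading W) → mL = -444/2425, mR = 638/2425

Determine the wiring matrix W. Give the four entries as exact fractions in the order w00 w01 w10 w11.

obs A: pose=(2,-7,S) → sL=40/281, sR=8/53, mL=-2184/14893, mR=3244/14893
obs B: pose=(-5,-7,W) → sL=4/25, sR=20/97, mL=-444/2425, mR=638/2425
sensor matrix S = [[40/281, 8/53], [4/25, 20/97]]; det S = 187776/36115525
solve [mL_A; mL_B] = S·[w00; w01] and [mR_A; mR_B] = S·[w10; w11]:
  w00 = -1/2, w01 = -1/2, w10 = 1, w11 = 1/2

-1/2 -1/2 1 1/2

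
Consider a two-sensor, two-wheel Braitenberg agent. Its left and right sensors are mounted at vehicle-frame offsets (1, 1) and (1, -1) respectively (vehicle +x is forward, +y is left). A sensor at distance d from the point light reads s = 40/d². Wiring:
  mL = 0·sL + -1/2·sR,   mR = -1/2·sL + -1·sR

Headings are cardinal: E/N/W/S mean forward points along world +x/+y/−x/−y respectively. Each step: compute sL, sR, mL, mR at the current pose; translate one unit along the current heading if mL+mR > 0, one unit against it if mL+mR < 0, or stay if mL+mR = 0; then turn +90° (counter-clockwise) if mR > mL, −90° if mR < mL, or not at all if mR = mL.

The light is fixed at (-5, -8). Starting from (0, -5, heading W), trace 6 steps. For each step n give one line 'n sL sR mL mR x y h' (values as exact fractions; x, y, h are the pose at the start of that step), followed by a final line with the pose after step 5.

n=0: pose=(0,-5,W); sL=2, sR=5/4; mL=-5/8, mR=-9/4; mL+mR=-23/8 → advance -1; mR−mL=-13/8 → turn -1·90°
n=1: pose=(1,-5,N); sL=40/41, sR=8/13; mL=-4/13, mR=-588/533; mL+mR=-752/533 → advance -1; mR−mL=-424/533 → turn -1·90°
n=2: pose=(1,-6,E); sL=20/29, sR=4/5; mL=-2/5, mR=-166/145; mL+mR=-224/145 → advance -1; mR−mL=-108/145 → turn -1·90°
n=3: pose=(0,-6,S); sL=40/37, sR=40/17; mL=-20/17, mR=-1820/629; mL+mR=-2560/629 → advance -1; mR−mL=-1080/629 → turn -1·90°
n=4: pose=(0,-5,W); sL=2, sR=5/4; mL=-5/8, mR=-9/4; mL+mR=-23/8 → advance -1; mR−mL=-13/8 → turn -1·90°
n=5: pose=(1,-5,N); sL=40/41, sR=8/13; mL=-4/13, mR=-588/533; mL+mR=-752/533 → advance -1; mR−mL=-424/533 → turn -1·90°

0 2 5/4 -5/8 -9/4 0 -5 W
1 40/41 8/13 -4/13 -588/533 1 -5 N
2 20/29 4/5 -2/5 -166/145 1 -6 E
3 40/37 40/17 -20/17 -1820/629 0 -6 S
4 2 5/4 -5/8 -9/4 0 -5 W
5 40/41 8/13 -4/13 -588/533 1 -5 N
final 1 -6 E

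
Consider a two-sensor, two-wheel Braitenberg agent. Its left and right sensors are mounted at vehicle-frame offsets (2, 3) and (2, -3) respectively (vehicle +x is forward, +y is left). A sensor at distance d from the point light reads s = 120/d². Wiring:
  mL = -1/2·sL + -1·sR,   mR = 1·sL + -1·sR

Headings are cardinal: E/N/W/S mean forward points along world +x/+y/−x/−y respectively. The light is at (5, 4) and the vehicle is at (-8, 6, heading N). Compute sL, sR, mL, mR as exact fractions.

left sensor world pos  = (-11, 8); dL² = 272
right sensor world pos = (-5, 8); dR² = 116
sL = 120/272 = 15/34
sR = 120/116 = 30/29
mL = -1/2·sL + -1·sR = -2475/1972
mR = 1·sL + -1·sR = -585/986

15/34 30/29 -2475/1972 -585/986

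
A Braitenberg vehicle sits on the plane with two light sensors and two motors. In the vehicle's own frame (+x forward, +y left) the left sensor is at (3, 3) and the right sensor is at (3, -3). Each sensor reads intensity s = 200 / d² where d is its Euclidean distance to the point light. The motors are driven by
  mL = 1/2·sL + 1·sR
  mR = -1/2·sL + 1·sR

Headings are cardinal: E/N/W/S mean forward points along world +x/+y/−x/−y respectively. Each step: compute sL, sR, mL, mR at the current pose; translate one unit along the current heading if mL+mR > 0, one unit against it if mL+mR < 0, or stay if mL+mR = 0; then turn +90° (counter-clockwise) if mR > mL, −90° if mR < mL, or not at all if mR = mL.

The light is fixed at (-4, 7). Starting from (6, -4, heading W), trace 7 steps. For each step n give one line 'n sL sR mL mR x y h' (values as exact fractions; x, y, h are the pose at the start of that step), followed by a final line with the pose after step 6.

n=0: pose=(6,-4,W); sL=40/49, sR=200/113; mL=12060/5537, mR=7540/5537; mL+mR=400/113 → advance +1; mR−mL=-40/49 → turn -1·90°
n=1: pose=(5,-4,N); sL=2, sR=25/26; mL=51/26, mR=-1/26; mL+mR=25/13 → advance +1; mR−mL=-2 → turn -1·90°
n=2: pose=(5,-3,E); sL=200/193, sR=200/313; mL=69900/60409, mR=7300/60409; mL+mR=400/313 → advance +1; mR−mL=-200/193 → turn -1·90°
n=3: pose=(6,-3,S); sL=100/169, sR=100/109; mL=22350/18421, mR=11450/18421; mL+mR=200/109 → advance +1; mR−mL=-100/169 → turn -1·90°
n=4: pose=(6,-4,W); sL=40/49, sR=200/113; mL=12060/5537, mR=7540/5537; mL+mR=400/113 → advance +1; mR−mL=-40/49 → turn -1·90°
n=5: pose=(5,-4,N); sL=2, sR=25/26; mL=51/26, mR=-1/26; mL+mR=25/13 → advance +1; mR−mL=-2 → turn -1·90°
n=6: pose=(5,-3,E); sL=200/193, sR=200/313; mL=69900/60409, mR=7300/60409; mL+mR=400/313 → advance +1; mR−mL=-200/193 → turn -1·90°

0 40/49 200/113 12060/5537 7540/5537 6 -4 W
1 2 25/26 51/26 -1/26 5 -4 N
2 200/193 200/313 69900/60409 7300/60409 5 -3 E
3 100/169 100/109 22350/18421 11450/18421 6 -3 S
4 40/49 200/113 12060/5537 7540/5537 6 -4 W
5 2 25/26 51/26 -1/26 5 -4 N
6 200/193 200/313 69900/60409 7300/60409 5 -3 E
final 6 -3 S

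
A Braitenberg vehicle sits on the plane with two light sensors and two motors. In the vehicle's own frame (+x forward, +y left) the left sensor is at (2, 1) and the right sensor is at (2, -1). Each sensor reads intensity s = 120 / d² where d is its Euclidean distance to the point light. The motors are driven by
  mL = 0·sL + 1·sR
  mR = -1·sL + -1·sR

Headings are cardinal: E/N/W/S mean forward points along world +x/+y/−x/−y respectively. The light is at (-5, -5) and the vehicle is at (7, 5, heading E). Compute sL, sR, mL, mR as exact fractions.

left sensor world pos  = (9, 6); dL² = 317
right sensor world pos = (9, 4); dR² = 277
sL = 120/317 = 120/317
sR = 120/277 = 120/277
mL = 0·sL + 1·sR = 120/277
mR = -1·sL + -1·sR = -71280/87809

120/317 120/277 120/277 -71280/87809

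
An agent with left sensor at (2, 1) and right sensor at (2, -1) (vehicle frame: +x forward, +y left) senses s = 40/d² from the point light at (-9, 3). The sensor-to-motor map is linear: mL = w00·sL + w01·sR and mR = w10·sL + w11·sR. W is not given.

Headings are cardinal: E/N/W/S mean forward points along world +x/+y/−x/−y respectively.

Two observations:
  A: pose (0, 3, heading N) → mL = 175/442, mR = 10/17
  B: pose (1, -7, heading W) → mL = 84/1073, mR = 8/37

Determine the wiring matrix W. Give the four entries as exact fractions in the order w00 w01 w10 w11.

1 -1/2 1 0

obs A: pose=(0,3,N) → sL=10/17, sR=5/13, mL=175/442, mR=10/17
obs B: pose=(1,-7,W) → sL=8/37, sR=8/29, mL=84/1073, mR=8/37
sensor matrix S = [[10/17, 5/13], [8/37, 8/29]]; det S = 18760/237133
solve [mL_A; mL_B] = S·[w00; w01] and [mR_A; mR_B] = S·[w10; w11]:
  w00 = 1, w01 = -1/2, w10 = 1, w11 = 0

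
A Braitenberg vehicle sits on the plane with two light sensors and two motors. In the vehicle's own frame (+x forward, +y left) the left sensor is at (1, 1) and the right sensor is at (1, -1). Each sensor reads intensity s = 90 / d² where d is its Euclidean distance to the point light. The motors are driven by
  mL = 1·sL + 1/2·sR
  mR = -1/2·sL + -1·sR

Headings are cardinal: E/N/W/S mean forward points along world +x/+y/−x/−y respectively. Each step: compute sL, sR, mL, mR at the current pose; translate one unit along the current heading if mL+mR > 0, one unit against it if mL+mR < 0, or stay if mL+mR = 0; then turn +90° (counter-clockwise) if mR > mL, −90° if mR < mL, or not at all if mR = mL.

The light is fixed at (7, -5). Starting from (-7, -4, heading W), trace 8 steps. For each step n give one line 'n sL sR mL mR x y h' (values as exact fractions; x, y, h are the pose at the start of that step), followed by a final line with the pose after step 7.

0 2/5 90/229 683/1145 -679/1145 -7 -4 W
1 9/26 9/20 297/520 -81/130 -8 -4 N
2 90/197 90/197 135/197 -135/197 -8 -5 E
3 90/197 90/257 31995/50629 -29295/50629 -8 -5 S
4 9/26 45/128 1737/3328 -873/1664 -8 -6 W
5 2/5 90/169 563/845 -619/845 -7 -6 N
6 9/17 45/89 2367/3026 -2331/3026 -7 -7 E
7 10/17 18/41 563/697 -511/697 -6 -7 S
final -6 -8 W

n=0: pose=(-7,-4,W); sL=2/5, sR=90/229; mL=683/1145, mR=-679/1145; mL+mR=4/1145 → advance +1; mR−mL=-1362/1145 → turn -1·90°
n=1: pose=(-8,-4,N); sL=9/26, sR=9/20; mL=297/520, mR=-81/130; mL+mR=-27/520 → advance -1; mR−mL=-621/520 → turn -1·90°
n=2: pose=(-8,-5,E); sL=90/197, sR=90/197; mL=135/197, mR=-135/197; mL+mR=0 → advance +0; mR−mL=-270/197 → turn -1·90°
n=3: pose=(-8,-5,S); sL=90/197, sR=90/257; mL=31995/50629, mR=-29295/50629; mL+mR=2700/50629 → advance +1; mR−mL=-61290/50629 → turn -1·90°
n=4: pose=(-8,-6,W); sL=9/26, sR=45/128; mL=1737/3328, mR=-873/1664; mL+mR=-9/3328 → advance -1; mR−mL=-3483/3328 → turn -1·90°
n=5: pose=(-7,-6,N); sL=2/5, sR=90/169; mL=563/845, mR=-619/845; mL+mR=-56/845 → advance -1; mR−mL=-1182/845 → turn -1·90°
n=6: pose=(-7,-7,E); sL=9/17, sR=45/89; mL=2367/3026, mR=-2331/3026; mL+mR=18/1513 → advance +1; mR−mL=-2349/1513 → turn -1·90°
n=7: pose=(-6,-7,S); sL=10/17, sR=18/41; mL=563/697, mR=-511/697; mL+mR=52/697 → advance +1; mR−mL=-1074/697 → turn -1·90°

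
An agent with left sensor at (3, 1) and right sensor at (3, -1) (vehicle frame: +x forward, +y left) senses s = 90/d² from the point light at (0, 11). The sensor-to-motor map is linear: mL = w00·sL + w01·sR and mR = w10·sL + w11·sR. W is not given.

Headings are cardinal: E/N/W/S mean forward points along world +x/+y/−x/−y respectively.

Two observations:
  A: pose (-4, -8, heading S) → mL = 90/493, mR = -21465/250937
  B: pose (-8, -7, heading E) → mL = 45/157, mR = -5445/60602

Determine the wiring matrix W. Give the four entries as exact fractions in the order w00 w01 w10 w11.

1 0 1/2 -1

obs A: pose=(-4,-8,S) → sL=90/493, sR=90/509, mL=90/493, mR=-21465/250937
obs B: pose=(-8,-7,E) → sL=45/157, sR=45/193, mL=45/157, mR=-5445/60602
sensor matrix S = [[90/493, 90/509], [45/157, 45/193]]; det S = -61705800/7603642037
solve [mL_A; mL_B] = S·[w00; w01] and [mR_A; mR_B] = S·[w10; w11]:
  w00 = 1, w01 = 0, w10 = 1/2, w11 = -1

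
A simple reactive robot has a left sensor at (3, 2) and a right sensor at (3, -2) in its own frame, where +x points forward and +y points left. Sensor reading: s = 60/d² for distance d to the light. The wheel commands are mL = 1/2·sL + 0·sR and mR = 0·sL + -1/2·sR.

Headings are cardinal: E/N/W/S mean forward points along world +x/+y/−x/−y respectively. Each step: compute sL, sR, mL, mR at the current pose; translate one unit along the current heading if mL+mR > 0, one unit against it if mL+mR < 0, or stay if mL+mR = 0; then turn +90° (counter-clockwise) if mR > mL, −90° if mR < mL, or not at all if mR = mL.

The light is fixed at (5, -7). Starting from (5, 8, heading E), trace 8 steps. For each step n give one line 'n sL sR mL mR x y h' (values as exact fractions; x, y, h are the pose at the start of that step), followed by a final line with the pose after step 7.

n=0: pose=(5,8,E); sL=30/149, sR=30/89; mL=15/149, mR=-15/89; mL+mR=-900/13261 → advance -1; mR−mL=-3570/13261 → turn -1·90°
n=1: pose=(4,8,S); sL=12/29, sR=20/51; mL=6/29, mR=-10/51; mL+mR=16/1479 → advance +1; mR−mL=-596/1479 → turn -1·90°
n=2: pose=(4,7,W); sL=3/8, sR=15/68; mL=3/16, mR=-15/136; mL+mR=21/272 → advance +1; mR−mL=-81/272 → turn -1·90°
n=3: pose=(3,7,N); sL=12/61, sR=60/289; mL=6/61, mR=-30/289; mL+mR=-96/17629 → advance -1; mR−mL=-3564/17629 → turn -1·90°
n=4: pose=(3,6,E); sL=30/113, sR=30/61; mL=15/113, mR=-15/61; mL+mR=-780/6893 → advance -1; mR−mL=-2610/6893 → turn -1·90°
n=5: pose=(2,6,S); sL=60/101, sR=12/25; mL=30/101, mR=-6/25; mL+mR=144/2525 → advance +1; mR−mL=-1356/2525 → turn -1·90°
n=6: pose=(2,5,W); sL=15/34, sR=15/58; mL=15/68, mR=-15/116; mL+mR=45/493 → advance +1; mR−mL=-345/986 → turn -1·90°
n=7: pose=(1,5,N); sL=20/87, sR=60/229; mL=10/87, mR=-30/229; mL+mR=-320/19923 → advance -1; mR−mL=-4900/19923 → turn -1·90°

0 30/149 30/89 15/149 -15/89 5 8 E
1 12/29 20/51 6/29 -10/51 4 8 S
2 3/8 15/68 3/16 -15/136 4 7 W
3 12/61 60/289 6/61 -30/289 3 7 N
4 30/113 30/61 15/113 -15/61 3 6 E
5 60/101 12/25 30/101 -6/25 2 6 S
6 15/34 15/58 15/68 -15/116 2 5 W
7 20/87 60/229 10/87 -30/229 1 5 N
final 1 4 E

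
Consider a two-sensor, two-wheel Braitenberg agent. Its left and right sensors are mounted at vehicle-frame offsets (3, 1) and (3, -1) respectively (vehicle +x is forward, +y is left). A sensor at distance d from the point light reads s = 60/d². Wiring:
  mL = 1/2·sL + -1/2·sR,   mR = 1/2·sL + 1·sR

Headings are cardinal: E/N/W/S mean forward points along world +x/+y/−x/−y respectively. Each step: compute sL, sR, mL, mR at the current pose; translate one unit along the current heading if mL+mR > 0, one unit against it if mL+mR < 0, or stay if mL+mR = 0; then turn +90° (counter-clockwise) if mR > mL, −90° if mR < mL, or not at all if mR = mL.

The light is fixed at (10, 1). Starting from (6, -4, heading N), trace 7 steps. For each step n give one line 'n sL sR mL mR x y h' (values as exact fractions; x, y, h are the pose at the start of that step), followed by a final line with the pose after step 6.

n=0: pose=(6,-4,N); sL=60/29, sR=60/13; mL=-480/377, mR=2130/377; mL+mR=1650/377 → advance +1; mR−mL=90/13 → turn +1·90°
n=1: pose=(6,-3,W); sL=30/37, sR=30/29; mL=-120/1073, mR=1545/1073; mL+mR=1425/1073 → advance +1; mR−mL=45/29 → turn +1·90°
n=2: pose=(5,-3,S); sL=12/13, sR=12/17; mL=24/221, mR=258/221; mL+mR=282/221 → advance +1; mR−mL=18/17 → turn +1·90°
n=3: pose=(5,-4,E); sL=3, sR=3/2; mL=3/4, mR=3; mL+mR=15/4 → advance +1; mR−mL=9/4 → turn +1·90°
n=4: pose=(6,-4,N); sL=60/29, sR=60/13; mL=-480/377, mR=2130/377; mL+mR=1650/377 → advance +1; mR−mL=90/13 → turn +1·90°
n=5: pose=(6,-3,W); sL=30/37, sR=30/29; mL=-120/1073, mR=1545/1073; mL+mR=1425/1073 → advance +1; mR−mL=45/29 → turn +1·90°
n=6: pose=(5,-3,S); sL=12/13, sR=12/17; mL=24/221, mR=258/221; mL+mR=282/221 → advance +1; mR−mL=18/17 → turn +1·90°

0 60/29 60/13 -480/377 2130/377 6 -4 N
1 30/37 30/29 -120/1073 1545/1073 6 -3 W
2 12/13 12/17 24/221 258/221 5 -3 S
3 3 3/2 3/4 3 5 -4 E
4 60/29 60/13 -480/377 2130/377 6 -4 N
5 30/37 30/29 -120/1073 1545/1073 6 -3 W
6 12/13 12/17 24/221 258/221 5 -3 S
final 5 -4 E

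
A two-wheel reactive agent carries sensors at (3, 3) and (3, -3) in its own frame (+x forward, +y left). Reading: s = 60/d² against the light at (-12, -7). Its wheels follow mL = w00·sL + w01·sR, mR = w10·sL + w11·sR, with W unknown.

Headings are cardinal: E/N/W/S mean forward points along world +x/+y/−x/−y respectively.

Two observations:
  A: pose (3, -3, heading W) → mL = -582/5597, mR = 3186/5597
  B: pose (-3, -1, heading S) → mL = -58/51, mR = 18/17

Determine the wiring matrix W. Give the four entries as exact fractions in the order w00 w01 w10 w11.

obs A: pose=(3,-3,W) → sL=12/29, sR=60/193, mL=-582/5597, mR=3186/5597
obs B: pose=(-3,-1,S) → sL=20/51, sR=4/3, mL=-58/51, mR=18/17
sensor matrix S = [[12/29, 60/193], [20/51, 4/3]]; det S = 40896/95149
solve [mL_A; mL_B] = S·[w00; w01] and [mR_A; mR_B] = S·[w10; w11]:
  w00 = 1/2, w01 = -1, w10 = 1, w11 = 1/2

1/2 -1 1 1/2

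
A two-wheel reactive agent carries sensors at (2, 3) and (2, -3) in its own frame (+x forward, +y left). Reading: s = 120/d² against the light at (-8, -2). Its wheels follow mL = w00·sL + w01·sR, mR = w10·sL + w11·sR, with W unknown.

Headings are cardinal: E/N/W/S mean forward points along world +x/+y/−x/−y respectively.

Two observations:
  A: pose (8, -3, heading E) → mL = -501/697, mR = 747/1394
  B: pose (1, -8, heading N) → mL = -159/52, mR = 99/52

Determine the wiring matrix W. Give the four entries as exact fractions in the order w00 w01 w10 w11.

obs A: pose=(8,-3,E) → sL=15/41, sR=6/17, mL=-501/697, mR=747/1394
obs B: pose=(1,-8,N) → sL=30/13, sR=3/4, mL=-159/52, mR=99/52
sensor matrix S = [[15/41, 6/17], [30/13, 3/4]]; det S = -19575/36244
solve [mL_A; mL_B] = S·[w00; w01] and [mR_A; mR_B] = S·[w10; w11]:
  w00 = -1, w01 = -1, w10 = 1/2, w11 = 1

-1 -1 1/2 1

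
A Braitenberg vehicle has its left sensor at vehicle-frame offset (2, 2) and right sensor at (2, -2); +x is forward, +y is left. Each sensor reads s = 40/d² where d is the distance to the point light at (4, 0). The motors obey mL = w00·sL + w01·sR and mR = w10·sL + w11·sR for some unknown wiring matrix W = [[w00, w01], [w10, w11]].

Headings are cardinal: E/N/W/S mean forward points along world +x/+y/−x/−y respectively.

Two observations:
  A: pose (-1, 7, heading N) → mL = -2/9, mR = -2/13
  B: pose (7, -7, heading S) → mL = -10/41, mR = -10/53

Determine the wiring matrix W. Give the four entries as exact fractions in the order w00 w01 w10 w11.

obs A: pose=(-1,7,N) → sL=4/13, sR=4/9, mL=-2/9, mR=-2/13
obs B: pose=(7,-7,S) → sL=20/53, sR=20/41, mL=-10/41, mR=-10/53
sensor matrix S = [[4/13, 4/9], [20/53, 20/41]]; det S = -4480/254241
solve [mL_A; mL_B] = S·[w00; w01] and [mR_A; mR_B] = S·[w10; w11]:
  w00 = 0, w01 = -1/2, w10 = -1/2, w11 = 0

0 -1/2 -1/2 0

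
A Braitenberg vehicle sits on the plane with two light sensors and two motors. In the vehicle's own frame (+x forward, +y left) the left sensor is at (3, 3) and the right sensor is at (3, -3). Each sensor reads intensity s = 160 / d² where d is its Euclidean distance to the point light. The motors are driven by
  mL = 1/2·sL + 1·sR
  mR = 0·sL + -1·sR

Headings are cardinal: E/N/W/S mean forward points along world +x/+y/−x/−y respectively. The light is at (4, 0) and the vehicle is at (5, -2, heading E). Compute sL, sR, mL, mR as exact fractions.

left sensor world pos  = (8, 1); dL² = 17
right sensor world pos = (8, -5); dR² = 41
sL = 160/17 = 160/17
sR = 160/41 = 160/41
mL = 1/2·sL + 1·sR = 6000/697
mR = 0·sL + -1·sR = -160/41

160/17 160/41 6000/697 -160/41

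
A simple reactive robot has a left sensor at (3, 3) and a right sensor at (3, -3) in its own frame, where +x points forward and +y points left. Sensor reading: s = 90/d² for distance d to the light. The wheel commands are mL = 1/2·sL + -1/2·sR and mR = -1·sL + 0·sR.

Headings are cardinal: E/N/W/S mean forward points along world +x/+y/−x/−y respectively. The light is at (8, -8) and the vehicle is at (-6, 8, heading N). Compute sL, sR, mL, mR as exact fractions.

9/65 45/241 -378/15665 -9/65

left sensor world pos  = (-9, 11); dL² = 650
right sensor world pos = (-3, 11); dR² = 482
sL = 90/650 = 9/65
sR = 90/482 = 45/241
mL = 1/2·sL + -1/2·sR = -378/15665
mR = -1·sL + 0·sR = -9/65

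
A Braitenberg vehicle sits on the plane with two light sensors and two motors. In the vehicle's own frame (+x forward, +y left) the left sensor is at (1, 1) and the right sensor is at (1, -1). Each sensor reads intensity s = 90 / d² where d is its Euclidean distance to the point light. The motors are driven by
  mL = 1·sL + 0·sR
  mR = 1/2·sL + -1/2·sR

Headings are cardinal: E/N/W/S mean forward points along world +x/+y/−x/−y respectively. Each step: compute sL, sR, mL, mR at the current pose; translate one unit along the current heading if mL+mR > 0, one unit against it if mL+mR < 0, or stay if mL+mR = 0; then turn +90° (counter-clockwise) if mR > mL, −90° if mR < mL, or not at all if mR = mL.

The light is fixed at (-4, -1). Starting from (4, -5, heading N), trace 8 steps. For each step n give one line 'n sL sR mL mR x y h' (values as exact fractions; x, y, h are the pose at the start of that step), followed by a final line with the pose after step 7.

n=0: pose=(4,-5,N); sL=45/29, sR=1; mL=45/29, mR=8/29; mL+mR=53/29 → advance +1; mR−mL=-37/29 → turn -1·90°
n=1: pose=(4,-4,E); sL=18/17, sR=90/97; mL=18/17, mR=108/1649; mL+mR=1854/1649 → advance +1; mR−mL=-1638/1649 → turn -1·90°
n=2: pose=(5,-4,S); sL=45/58, sR=9/8; mL=45/58, mR=-81/464; mL+mR=279/464 → advance +1; mR−mL=-441/464 → turn -1·90°
n=3: pose=(5,-5,W); sL=90/89, sR=90/73; mL=90/89, mR=-720/6497; mL+mR=5850/6497 → advance +1; mR−mL=-7290/6497 → turn -1·90°
n=4: pose=(4,-5,N); sL=45/29, sR=1; mL=45/29, mR=8/29; mL+mR=53/29 → advance +1; mR−mL=-37/29 → turn -1·90°
n=5: pose=(4,-4,E); sL=18/17, sR=90/97; mL=18/17, mR=108/1649; mL+mR=1854/1649 → advance +1; mR−mL=-1638/1649 → turn -1·90°
n=6: pose=(5,-4,S); sL=45/58, sR=9/8; mL=45/58, mR=-81/464; mL+mR=279/464 → advance +1; mR−mL=-441/464 → turn -1·90°
n=7: pose=(5,-5,W); sL=90/89, sR=90/73; mL=90/89, mR=-720/6497; mL+mR=5850/6497 → advance +1; mR−mL=-7290/6497 → turn -1·90°

0 45/29 1 45/29 8/29 4 -5 N
1 18/17 90/97 18/17 108/1649 4 -4 E
2 45/58 9/8 45/58 -81/464 5 -4 S
3 90/89 90/73 90/89 -720/6497 5 -5 W
4 45/29 1 45/29 8/29 4 -5 N
5 18/17 90/97 18/17 108/1649 4 -4 E
6 45/58 9/8 45/58 -81/464 5 -4 S
7 90/89 90/73 90/89 -720/6497 5 -5 W
final 4 -5 N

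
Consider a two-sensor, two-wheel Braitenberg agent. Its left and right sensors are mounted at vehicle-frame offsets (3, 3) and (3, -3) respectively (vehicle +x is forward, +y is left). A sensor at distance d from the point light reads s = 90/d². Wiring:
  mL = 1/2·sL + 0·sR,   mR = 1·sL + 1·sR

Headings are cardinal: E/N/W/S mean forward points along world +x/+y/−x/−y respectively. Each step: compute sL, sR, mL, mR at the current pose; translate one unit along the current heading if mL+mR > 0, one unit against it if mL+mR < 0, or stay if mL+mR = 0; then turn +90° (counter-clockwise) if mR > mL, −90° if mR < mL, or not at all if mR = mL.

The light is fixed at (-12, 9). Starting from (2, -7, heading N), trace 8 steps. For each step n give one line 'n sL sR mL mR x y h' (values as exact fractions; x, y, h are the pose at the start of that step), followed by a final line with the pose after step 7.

0 9/29 45/229 9/58 3366/6641 2 -7 N
1 18/89 18/53 9/89 2556/4717 2 -6 W
2 9/58 45/212 9/116 2259/6148 1 -6 S
3 18/85 90/617 9/85 18756/52445 1 -7 E
4 9/29 45/229 9/58 3366/6641 2 -7 N
5 18/89 18/53 9/89 2556/4717 2 -6 W
6 9/58 45/212 9/116 2259/6148 1 -6 S
7 18/85 90/617 9/85 18756/52445 1 -7 E
final 2 -7 N

n=0: pose=(2,-7,N); sL=9/29, sR=45/229; mL=9/58, mR=3366/6641; mL+mR=8793/13282 → advance +1; mR−mL=4671/13282 → turn +1·90°
n=1: pose=(2,-6,W); sL=18/89, sR=18/53; mL=9/89, mR=2556/4717; mL+mR=3033/4717 → advance +1; mR−mL=2079/4717 → turn +1·90°
n=2: pose=(1,-6,S); sL=9/58, sR=45/212; mL=9/116, mR=2259/6148; mL+mR=684/1537 → advance +1; mR−mL=891/3074 → turn +1·90°
n=3: pose=(1,-7,E); sL=18/85, sR=90/617; mL=9/85, mR=18756/52445; mL+mR=24309/52445 → advance +1; mR−mL=13203/52445 → turn +1·90°
n=4: pose=(2,-7,N); sL=9/29, sR=45/229; mL=9/58, mR=3366/6641; mL+mR=8793/13282 → advance +1; mR−mL=4671/13282 → turn +1·90°
n=5: pose=(2,-6,W); sL=18/89, sR=18/53; mL=9/89, mR=2556/4717; mL+mR=3033/4717 → advance +1; mR−mL=2079/4717 → turn +1·90°
n=6: pose=(1,-6,S); sL=9/58, sR=45/212; mL=9/116, mR=2259/6148; mL+mR=684/1537 → advance +1; mR−mL=891/3074 → turn +1·90°
n=7: pose=(1,-7,E); sL=18/85, sR=90/617; mL=9/85, mR=18756/52445; mL+mR=24309/52445 → advance +1; mR−mL=13203/52445 → turn +1·90°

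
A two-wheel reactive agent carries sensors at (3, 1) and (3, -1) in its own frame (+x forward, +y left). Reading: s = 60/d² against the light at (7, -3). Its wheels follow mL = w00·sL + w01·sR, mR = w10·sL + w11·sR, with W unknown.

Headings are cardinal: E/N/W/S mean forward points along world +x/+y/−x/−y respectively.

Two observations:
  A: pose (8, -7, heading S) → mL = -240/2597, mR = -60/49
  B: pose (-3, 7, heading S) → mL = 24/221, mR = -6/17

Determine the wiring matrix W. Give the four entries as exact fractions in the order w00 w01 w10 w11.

obs A: pose=(8,-7,S) → sL=60/53, sR=60/49, mL=-240/2597, mR=-60/49
obs B: pose=(-3,7,S) → sL=6/13, sR=6/17, mL=24/221, mR=-6/17
sensor matrix S = [[60/53, 60/49], [6/13, 6/17]]; det S = -95040/573937
solve [mL_A; mL_B] = S·[w00; w01] and [mR_A; mR_B] = S·[w10; w11]:
  w00 = 1, w01 = -1, w10 = 0, w11 = -1

1 -1 0 -1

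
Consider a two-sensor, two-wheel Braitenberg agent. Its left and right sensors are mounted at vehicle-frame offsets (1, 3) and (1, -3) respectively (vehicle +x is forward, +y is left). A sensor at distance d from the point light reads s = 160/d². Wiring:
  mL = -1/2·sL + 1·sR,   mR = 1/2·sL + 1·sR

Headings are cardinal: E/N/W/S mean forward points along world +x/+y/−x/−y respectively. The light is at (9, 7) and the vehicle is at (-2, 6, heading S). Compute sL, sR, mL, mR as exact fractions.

40/17 4/5 -32/85 168/85

left sensor world pos  = (1, 5); dL² = 68
right sensor world pos = (-5, 5); dR² = 200
sL = 160/68 = 40/17
sR = 160/200 = 4/5
mL = -1/2·sL + 1·sR = -32/85
mR = 1/2·sL + 1·sR = 168/85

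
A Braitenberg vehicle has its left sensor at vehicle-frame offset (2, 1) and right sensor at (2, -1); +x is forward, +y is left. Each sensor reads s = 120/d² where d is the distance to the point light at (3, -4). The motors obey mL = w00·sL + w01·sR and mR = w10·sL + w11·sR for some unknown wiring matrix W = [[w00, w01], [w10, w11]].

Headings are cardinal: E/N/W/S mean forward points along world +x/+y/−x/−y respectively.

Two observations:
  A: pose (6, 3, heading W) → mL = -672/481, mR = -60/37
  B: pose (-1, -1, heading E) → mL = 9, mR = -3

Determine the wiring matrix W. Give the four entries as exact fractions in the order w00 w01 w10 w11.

-1 1 -1/2 0

obs A: pose=(6,3,W) → sL=120/37, sR=24/13, mL=-672/481, mR=-60/37
obs B: pose=(-1,-1,E) → sL=6, sR=15, mL=9, mR=-3
sensor matrix S = [[120/37, 24/13], [6, 15]]; det S = 18072/481
solve [mL_A; mL_B] = S·[w00; w01] and [mR_A; mR_B] = S·[w10; w11]:
  w00 = -1, w01 = 1, w10 = -1/2, w11 = 0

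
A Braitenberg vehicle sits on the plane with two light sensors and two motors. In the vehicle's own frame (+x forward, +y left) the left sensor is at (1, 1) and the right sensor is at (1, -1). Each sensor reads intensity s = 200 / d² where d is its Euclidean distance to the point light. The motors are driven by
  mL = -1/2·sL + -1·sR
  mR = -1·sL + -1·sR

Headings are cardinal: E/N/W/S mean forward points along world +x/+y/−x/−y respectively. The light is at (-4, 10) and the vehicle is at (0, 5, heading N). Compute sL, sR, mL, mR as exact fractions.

8 200/41 -364/41 -528/41

left sensor world pos  = (-1, 6); dL² = 25
right sensor world pos = (1, 6); dR² = 41
sL = 200/25 = 8
sR = 200/41 = 200/41
mL = -1/2·sL + -1·sR = -364/41
mR = -1·sL + -1·sR = -528/41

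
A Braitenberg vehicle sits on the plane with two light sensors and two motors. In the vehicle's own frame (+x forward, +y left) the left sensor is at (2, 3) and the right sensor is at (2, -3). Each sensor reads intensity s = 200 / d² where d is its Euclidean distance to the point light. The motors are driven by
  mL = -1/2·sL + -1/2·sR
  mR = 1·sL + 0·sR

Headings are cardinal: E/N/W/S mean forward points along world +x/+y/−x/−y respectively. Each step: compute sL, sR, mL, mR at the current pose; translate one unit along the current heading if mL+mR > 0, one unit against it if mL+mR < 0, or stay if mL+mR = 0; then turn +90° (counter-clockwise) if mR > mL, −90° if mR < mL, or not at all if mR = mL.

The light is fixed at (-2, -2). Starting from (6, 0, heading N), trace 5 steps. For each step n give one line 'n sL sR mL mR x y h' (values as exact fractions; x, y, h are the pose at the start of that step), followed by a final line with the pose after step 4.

0 200/41 200/137 -17800/5617 200/41 6 0 N
1 50/9 25/9 -25/6 50/9 6 1 W
2 200/101 200/17 -11800/1717 200/101 5 1 S
3 20/13 100/41 -1060/533 20/13 5 2 E
4 40/9 200/117 -40/13 40/9 4 2 N
final 4 3 W

n=0: pose=(6,0,N); sL=200/41, sR=200/137; mL=-17800/5617, mR=200/41; mL+mR=9600/5617 → advance +1; mR−mL=45200/5617 → turn +1·90°
n=1: pose=(6,1,W); sL=50/9, sR=25/9; mL=-25/6, mR=50/9; mL+mR=25/18 → advance +1; mR−mL=175/18 → turn +1·90°
n=2: pose=(5,1,S); sL=200/101, sR=200/17; mL=-11800/1717, mR=200/101; mL+mR=-8400/1717 → advance -1; mR−mL=15200/1717 → turn +1·90°
n=3: pose=(5,2,E); sL=20/13, sR=100/41; mL=-1060/533, mR=20/13; mL+mR=-240/533 → advance -1; mR−mL=1880/533 → turn +1·90°
n=4: pose=(4,2,N); sL=40/9, sR=200/117; mL=-40/13, mR=40/9; mL+mR=160/117 → advance +1; mR−mL=880/117 → turn +1·90°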